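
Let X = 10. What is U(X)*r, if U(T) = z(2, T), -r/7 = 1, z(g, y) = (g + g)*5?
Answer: -140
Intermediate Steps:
z(g, y) = 10*g (z(g, y) = (2*g)*5 = 10*g)
r = -7 (r = -7*1 = -7)
U(T) = 20 (U(T) = 10*2 = 20)
U(X)*r = 20*(-7) = -140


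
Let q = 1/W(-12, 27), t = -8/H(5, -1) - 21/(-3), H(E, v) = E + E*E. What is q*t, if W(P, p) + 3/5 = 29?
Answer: 101/426 ≈ 0.23709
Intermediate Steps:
H(E, v) = E + E²
W(P, p) = 142/5 (W(P, p) = -⅗ + 29 = 142/5)
t = 101/15 (t = -8*1/(5*(1 + 5)) - 21/(-3) = -8/(5*6) - 21*(-⅓) = -8/30 + 7 = -8*1/30 + 7 = -4/15 + 7 = 101/15 ≈ 6.7333)
q = 5/142 (q = 1/(142/5) = 5/142 ≈ 0.035211)
q*t = (5/142)*(101/15) = 101/426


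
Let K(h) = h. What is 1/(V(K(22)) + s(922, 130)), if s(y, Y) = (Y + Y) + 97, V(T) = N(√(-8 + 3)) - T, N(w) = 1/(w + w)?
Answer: 6700/2244501 + 2*I*√5/2244501 ≈ 0.0029851 + 1.9925e-6*I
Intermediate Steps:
N(w) = 1/(2*w)
V(T) = -T - I*√5/10 (V(T) = 1/(2*(√(-8 + 3))) - T = 1/(2*(√(-5))) - T = 1/(2*((I*√5))) - T = (-I*√5/5)/2 - T = -I*√5/10 - T = -T - I*√5/10)
s(y, Y) = 97 + 2*Y (s(y, Y) = 2*Y + 97 = 97 + 2*Y)
1/(V(K(22)) + s(922, 130)) = 1/((-1*22 - I*√5/10) + (97 + 2*130)) = 1/((-22 - I*√5/10) + (97 + 260)) = 1/((-22 - I*√5/10) + 357) = 1/(335 - I*√5/10)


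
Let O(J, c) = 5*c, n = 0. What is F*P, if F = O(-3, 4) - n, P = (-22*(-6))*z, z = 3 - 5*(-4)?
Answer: 60720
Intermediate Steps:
z = 23 (z = 3 + 20 = 23)
P = 3036 (P = -22*(-6)*23 = 132*23 = 3036)
F = 20 (F = 5*4 - 1*0 = 20 + 0 = 20)
F*P = 20*3036 = 60720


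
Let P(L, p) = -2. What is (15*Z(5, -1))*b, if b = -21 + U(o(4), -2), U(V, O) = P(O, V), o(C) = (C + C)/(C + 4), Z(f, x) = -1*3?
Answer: 1035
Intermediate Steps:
Z(f, x) = -3
o(C) = 2*C/(4 + C) (o(C) = (2*C)/(4 + C) = 2*C/(4 + C))
U(V, O) = -2
b = -23 (b = -21 - 2 = -23)
(15*Z(5, -1))*b = (15*(-3))*(-23) = -45*(-23) = 1035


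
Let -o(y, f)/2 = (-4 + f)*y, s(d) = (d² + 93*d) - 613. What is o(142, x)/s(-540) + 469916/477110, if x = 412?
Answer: 28928287826/57436171685 ≈ 0.50366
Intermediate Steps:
s(d) = -613 + d² + 93*d
o(y, f) = -2*y*(-4 + f) (o(y, f) = -2*(-4 + f)*y = -2*y*(-4 + f))
o(142, x)/s(-540) + 469916/477110 = (2*142*(4 - 1*412))/(-613 + (-540)² + 93*(-540)) + 469916/477110 = (2*142*(4 - 412))/(-613 + 291600 - 50220) + 469916*(1/477110) = (2*142*(-408))/240767 + 234958/238555 = -115872*1/240767 + 234958/238555 = -115872/240767 + 234958/238555 = 28928287826/57436171685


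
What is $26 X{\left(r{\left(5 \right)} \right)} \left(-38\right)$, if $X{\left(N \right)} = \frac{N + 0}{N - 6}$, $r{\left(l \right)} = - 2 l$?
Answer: $- \frac{1235}{2} \approx -617.5$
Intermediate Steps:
$X{\left(N \right)} = \frac{N}{-6 + N}$
$26 X{\left(r{\left(5 \right)} \right)} \left(-38\right) = 26 \frac{\left(-2\right) 5}{-6 - 10} \left(-38\right) = 26 \left(- \frac{10}{-6 - 10}\right) \left(-38\right) = 26 \left(- \frac{10}{-16}\right) \left(-38\right) = 26 \left(\left(-10\right) \left(- \frac{1}{16}\right)\right) \left(-38\right) = 26 \cdot \frac{5}{8} \left(-38\right) = \frac{65}{4} \left(-38\right) = - \frac{1235}{2}$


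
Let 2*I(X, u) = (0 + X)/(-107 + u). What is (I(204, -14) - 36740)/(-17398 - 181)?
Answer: 4445642/2127059 ≈ 2.0900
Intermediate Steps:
I(X, u) = X/(2*(-107 + u)) (I(X, u) = ((0 + X)/(-107 + u))/2 = (X/(-107 + u))/2 = X/(2*(-107 + u)))
(I(204, -14) - 36740)/(-17398 - 181) = ((½)*204/(-107 - 14) - 36740)/(-17398 - 181) = ((½)*204/(-121) - 36740)/(-17579) = ((½)*204*(-1/121) - 36740)*(-1/17579) = (-102/121 - 36740)*(-1/17579) = -4445642/121*(-1/17579) = 4445642/2127059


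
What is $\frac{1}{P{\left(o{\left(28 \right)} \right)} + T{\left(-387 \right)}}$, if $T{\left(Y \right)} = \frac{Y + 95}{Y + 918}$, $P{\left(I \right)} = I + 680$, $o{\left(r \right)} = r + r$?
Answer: $\frac{531}{390524} \approx 0.0013597$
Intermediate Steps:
$o{\left(r \right)} = 2 r$
$P{\left(I \right)} = 680 + I$
$T{\left(Y \right)} = \frac{95 + Y}{918 + Y}$
$\frac{1}{P{\left(o{\left(28 \right)} \right)} + T{\left(-387 \right)}} = \frac{1}{\left(680 + 2 \cdot 28\right) + \frac{95 - 387}{918 - 387}} = \frac{1}{\left(680 + 56\right) + \frac{1}{531} \left(-292\right)} = \frac{1}{736 + \frac{1}{531} \left(-292\right)} = \frac{1}{736 - \frac{292}{531}} = \frac{1}{\frac{390524}{531}} = \frac{531}{390524}$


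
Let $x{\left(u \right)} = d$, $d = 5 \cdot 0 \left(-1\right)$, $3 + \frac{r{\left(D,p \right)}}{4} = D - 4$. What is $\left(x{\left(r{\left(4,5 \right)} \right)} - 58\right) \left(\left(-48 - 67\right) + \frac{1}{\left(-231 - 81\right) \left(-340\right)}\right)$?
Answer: $\frac{353776771}{53040} \approx 6670.0$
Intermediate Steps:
$r{\left(D,p \right)} = -28 + 4 D$ ($r{\left(D,p \right)} = -12 + 4 \left(D - 4\right) = -12 + 4 \left(-4 + D\right) = -12 + \left(-16 + 4 D\right) = -28 + 4 D$)
$d = 0$ ($d = 0 \left(-1\right) = 0$)
$x{\left(u \right)} = 0$
$\left(x{\left(r{\left(4,5 \right)} \right)} - 58\right) \left(\left(-48 - 67\right) + \frac{1}{\left(-231 - 81\right) \left(-340\right)}\right) = \left(0 - 58\right) \left(\left(-48 - 67\right) + \frac{1}{\left(-231 - 81\right) \left(-340\right)}\right) = - 58 \left(\left(-48 - 67\right) + \frac{1}{-312} \left(- \frac{1}{340}\right)\right) = - 58 \left(-115 - - \frac{1}{106080}\right) = - 58 \left(-115 + \frac{1}{106080}\right) = \left(-58\right) \left(- \frac{12199199}{106080}\right) = \frac{353776771}{53040}$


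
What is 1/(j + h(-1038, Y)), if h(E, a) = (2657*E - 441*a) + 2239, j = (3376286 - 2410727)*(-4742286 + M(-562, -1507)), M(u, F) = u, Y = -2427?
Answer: -1/4579501257452 ≈ -2.1836e-13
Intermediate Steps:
j = -4579499572032 (j = (3376286 - 2410727)*(-4742286 - 562) = 965559*(-4742848) = -4579499572032)
h(E, a) = 2239 - 441*a + 2657*E (h(E, a) = (-441*a + 2657*E) + 2239 = 2239 - 441*a + 2657*E)
1/(j + h(-1038, Y)) = 1/(-4579499572032 + (2239 - 441*(-2427) + 2657*(-1038))) = 1/(-4579499572032 + (2239 + 1070307 - 2757966)) = 1/(-4579499572032 - 1685420) = 1/(-4579501257452) = -1/4579501257452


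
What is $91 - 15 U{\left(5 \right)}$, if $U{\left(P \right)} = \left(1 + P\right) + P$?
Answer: $-74$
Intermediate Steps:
$U{\left(P \right)} = 1 + 2 P$
$91 - 15 U{\left(5 \right)} = 91 - 15 \left(1 + 2 \cdot 5\right) = 91 - 15 \left(1 + 10\right) = 91 - 165 = -74$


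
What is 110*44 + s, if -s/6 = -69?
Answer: 5254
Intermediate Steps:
s = 414 (s = -6*(-69) = 414)
110*44 + s = 110*44 + 414 = 4840 + 414 = 5254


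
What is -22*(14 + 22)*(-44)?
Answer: 34848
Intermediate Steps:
-22*(14 + 22)*(-44) = -22*36*(-44) = -792*(-44) = 34848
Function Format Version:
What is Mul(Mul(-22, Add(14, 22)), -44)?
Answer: 34848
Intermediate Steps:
Mul(Mul(-22, Add(14, 22)), -44) = Mul(Mul(-22, 36), -44) = Mul(-792, -44) = 34848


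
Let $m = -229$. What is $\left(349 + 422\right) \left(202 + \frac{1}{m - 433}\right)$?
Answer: $\frac{103100433}{662} \approx 1.5574 \cdot 10^{5}$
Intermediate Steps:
$\left(349 + 422\right) \left(202 + \frac{1}{m - 433}\right) = \left(349 + 422\right) \left(202 + \frac{1}{-229 - 433}\right) = 771 \left(202 + \frac{1}{-662}\right) = 771 \left(202 - \frac{1}{662}\right) = 771 \cdot \frac{133723}{662} = \frac{103100433}{662}$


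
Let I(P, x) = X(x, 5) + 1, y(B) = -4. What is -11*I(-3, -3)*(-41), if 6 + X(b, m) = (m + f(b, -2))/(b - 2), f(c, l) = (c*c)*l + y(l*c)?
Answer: -3608/5 ≈ -721.60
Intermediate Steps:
f(c, l) = -4 + l*c² (f(c, l) = (c*c)*l - 4 = c²*l - 4 = l*c² - 4 = -4 + l*c²)
X(b, m) = -6 + (-4 + m - 2*b²)/(-2 + b) (X(b, m) = -6 + (m + (-4 - 2*b²))/(b - 2) = -6 + (-4 + m - 2*b²)/(-2 + b))
I(P, x) = 1 + (13 - 6*x - 2*x²)/(-2 + x) (I(P, x) = (8 + 5 - 6*x - 2*x²)/(-2 + x) + 1 = (13 - 6*x - 2*x²)/(-2 + x) + 1 = 1 + (13 - 6*x - 2*x²)/(-2 + x))
-11*I(-3, -3)*(-41) = -11*(11 - 5*(-3) - 2*(-3)²)/(-2 - 3)*(-41) = -11*(11 + 15 - 2*9)/(-5)*(-41) = -(-11)*(11 + 15 - 18)/5*(-41) = -(-11)*8/5*(-41) = -11*(-8/5)*(-41) = (88/5)*(-41) = -3608/5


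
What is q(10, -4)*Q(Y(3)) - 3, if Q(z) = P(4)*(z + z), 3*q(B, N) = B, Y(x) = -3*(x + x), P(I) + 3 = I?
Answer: -123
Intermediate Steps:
P(I) = -3 + I
Y(x) = -6*x
q(B, N) = B/3
Q(z) = 2*z (Q(z) = (-3 + 4)*(z + z) = 1*(2*z) = 2*z)
q(10, -4)*Q(Y(3)) - 3 = ((⅓)*10)*(2*(-6*3)) - 3 = 10*(2*(-18))/3 - 3 = (10/3)*(-36) - 3 = -120 - 3 = -123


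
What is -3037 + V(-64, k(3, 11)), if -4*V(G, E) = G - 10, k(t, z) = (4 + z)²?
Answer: -6037/2 ≈ -3018.5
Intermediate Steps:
V(G, E) = 5/2 - G/4 (V(G, E) = -(G - 10)/4 = -(-10 + G)/4 = 5/2 - G/4)
-3037 + V(-64, k(3, 11)) = -3037 + (5/2 - ¼*(-64)) = -3037 + (5/2 + 16) = -3037 + 37/2 = -6037/2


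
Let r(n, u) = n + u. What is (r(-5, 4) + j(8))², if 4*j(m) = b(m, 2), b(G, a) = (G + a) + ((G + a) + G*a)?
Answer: 64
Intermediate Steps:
b(G, a) = 2*G + 2*a + G*a (b(G, a) = (G + a) + (G + a + G*a) = 2*G + 2*a + G*a)
j(m) = 1 + m (j(m) = (2*m + 2*2 + m*2)/4 = (2*m + 4 + 2*m)/4 = (4 + 4*m)/4 = 1 + m)
(r(-5, 4) + j(8))² = ((-5 + 4) + (1 + 8))² = (-1 + 9)² = 8² = 64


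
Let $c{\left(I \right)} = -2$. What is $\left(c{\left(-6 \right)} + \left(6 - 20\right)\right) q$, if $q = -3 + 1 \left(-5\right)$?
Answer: $128$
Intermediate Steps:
$q = -8$ ($q = -3 - 5 = -8$)
$\left(c{\left(-6 \right)} + \left(6 - 20\right)\right) q = \left(-2 + \left(6 - 20\right)\right) \left(-8\right) = \left(-2 - 14\right) \left(-8\right) = \left(-16\right) \left(-8\right) = 128$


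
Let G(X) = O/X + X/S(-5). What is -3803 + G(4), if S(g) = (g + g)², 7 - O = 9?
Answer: -190173/50 ≈ -3803.5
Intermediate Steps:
O = -2 (O = 7 - 1*9 = 7 - 9 = -2)
S(g) = 4*g² (S(g) = (2*g)² = 4*g²)
G(X) = -2/X + X/100 (G(X) = -2/X + X/((4*(-5)²)) = -2/X + X/((4*25)) = -2/X + X/100)
-3803 + G(4) = -3803 + (-2/4 + (1/100)*4) = -3803 + (-2*¼ + 1/25) = -3803 + (-½ + 1/25) = -3803 - 23/50 = -190173/50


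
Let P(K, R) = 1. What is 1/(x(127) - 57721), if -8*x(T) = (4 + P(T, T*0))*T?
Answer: -8/462403 ≈ -1.7301e-5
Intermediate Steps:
x(T) = -5*T/8 (x(T) = -(4 + 1)*T/8 = -5*T/8)
1/(x(127) - 57721) = 1/(-5/8*127 - 57721) = 1/(-635/8 - 57721) = 1/(-462403/8) = -8/462403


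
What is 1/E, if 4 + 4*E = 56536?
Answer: 1/14133 ≈ 7.0756e-5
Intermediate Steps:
E = 14133 (E = -1 + (1/4)*56536 = -1 + 14134 = 14133)
1/E = 1/14133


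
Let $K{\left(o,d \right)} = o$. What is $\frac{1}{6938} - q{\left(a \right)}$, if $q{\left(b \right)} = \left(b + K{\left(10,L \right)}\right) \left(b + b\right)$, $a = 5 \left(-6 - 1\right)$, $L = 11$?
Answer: $- \frac{12141499}{6938} \approx -1750.0$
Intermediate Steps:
$a = -35$ ($a = 5 \left(-7\right) = -35$)
$q{\left(b \right)} = 2 b \left(10 + b\right)$ ($q{\left(b \right)} = \left(b + 10\right) \left(b + b\right) = \left(10 + b\right) 2 b = 2 b \left(10 + b\right)$)
$\frac{1}{6938} - q{\left(a \right)} = \frac{1}{6938} - 2 \left(-35\right) \left(10 - 35\right) = \frac{1}{6938} - 2 \left(-35\right) \left(-25\right) = \frac{1}{6938} - 1750 = - \frac{12141499}{6938}$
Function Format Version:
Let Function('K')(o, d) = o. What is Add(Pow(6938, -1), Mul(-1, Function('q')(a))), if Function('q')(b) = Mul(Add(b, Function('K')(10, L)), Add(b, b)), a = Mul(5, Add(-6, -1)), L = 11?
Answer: Rational(-12141499, 6938) ≈ -1750.0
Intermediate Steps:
a = -35 (a = Mul(5, -7) = -35)
Function('q')(b) = Mul(2, b, Add(10, b)) (Function('q')(b) = Mul(Add(b, 10), Add(b, b)) = Mul(Add(10, b), Mul(2, b)) = Mul(2, b, Add(10, b)))
Add(Pow(6938, -1), Mul(-1, Function('q')(a))) = Add(Pow(6938, -1), Mul(-1, Mul(2, -35, Add(10, -35)))) = Add(Rational(1, 6938), Mul(-1, Mul(2, -35, -25))) = Add(Rational(1, 6938), Mul(-1, 1750)) = Add(Rational(1, 6938), -1750) = Rational(-12141499, 6938)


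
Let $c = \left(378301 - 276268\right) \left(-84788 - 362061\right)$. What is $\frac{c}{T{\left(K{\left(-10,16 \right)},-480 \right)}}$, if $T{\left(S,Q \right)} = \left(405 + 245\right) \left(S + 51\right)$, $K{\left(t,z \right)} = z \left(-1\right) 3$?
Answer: $- \frac{1169060103}{50} \approx -2.3381 \cdot 10^{7}$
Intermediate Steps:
$K{\left(t,z \right)} = - 3 z$ ($K{\left(t,z \right)} = - z 3 = - 3 z$)
$T{\left(S,Q \right)} = 33150 + 650 S$ ($T{\left(S,Q \right)} = 650 \left(51 + S\right) = 33150 + 650 S$)
$c = -45593344017$ ($c = 102033 \left(-446849\right) = -45593344017$)
$\frac{c}{T{\left(K{\left(-10,16 \right)},-480 \right)}} = - \frac{45593344017}{33150 + 650 \left(\left(-3\right) 16\right)} = - \frac{45593344017}{33150 + 650 \left(-48\right)} = - \frac{45593344017}{33150 - 31200} = - \frac{45593344017}{1950} = \left(-45593344017\right) \frac{1}{1950} = - \frac{1169060103}{50}$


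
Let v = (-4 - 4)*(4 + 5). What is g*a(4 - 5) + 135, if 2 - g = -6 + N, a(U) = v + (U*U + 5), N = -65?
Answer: -4683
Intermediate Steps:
v = -72 (v = -8*9 = -72)
a(U) = -67 + U**2 (a(U) = -72 + (U*U + 5) = -72 + (U**2 + 5) = -72 + (5 + U**2) = -67 + U**2)
g = 73 (g = 2 - (-6 - 65) = 2 - 1*(-71) = 2 + 71 = 73)
g*a(4 - 5) + 135 = 73*(-67 + (4 - 5)**2) + 135 = 73*(-67 + (-1)**2) + 135 = 73*(-67 + 1) + 135 = 73*(-66) + 135 = -4818 + 135 = -4683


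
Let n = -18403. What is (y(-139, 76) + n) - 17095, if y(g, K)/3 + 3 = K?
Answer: -35279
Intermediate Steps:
y(g, K) = -9 + 3*K
(y(-139, 76) + n) - 17095 = ((-9 + 3*76) - 18403) - 17095 = ((-9 + 228) - 18403) - 17095 = (219 - 18403) - 17095 = -18184 - 17095 = -35279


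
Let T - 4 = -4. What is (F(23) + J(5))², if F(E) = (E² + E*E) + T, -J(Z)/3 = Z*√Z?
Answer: 1120489 - 31740*√5 ≈ 1.0495e+6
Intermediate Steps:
T = 0 (T = 4 - 4 = 0)
J(Z) = -3*Z^(3/2) (J(Z) = -3*Z*√Z = -3*Z^(3/2))
F(E) = 2*E² (F(E) = (E² + E*E) + 0 = (E² + E²) + 0 = 2*E² + 0 = 2*E²)
(F(23) + J(5))² = (2*23² - 15*√5)² = (2*529 - 15*√5)² = (1058 - 15*√5)²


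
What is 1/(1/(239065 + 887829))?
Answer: 1126894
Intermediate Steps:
1/(1/(239065 + 887829)) = 1/(1/1126894) = 1126894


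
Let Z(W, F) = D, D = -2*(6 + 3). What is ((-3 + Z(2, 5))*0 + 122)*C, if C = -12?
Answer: -1464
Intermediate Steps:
D = -18 (D = -2*9 = -18)
Z(W, F) = -18
((-3 + Z(2, 5))*0 + 122)*C = ((-3 - 18)*0 + 122)*(-12) = (-21*0 + 122)*(-12) = (0 + 122)*(-12) = 122*(-12) = -1464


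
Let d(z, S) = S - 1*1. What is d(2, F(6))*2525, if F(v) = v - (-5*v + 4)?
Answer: 78275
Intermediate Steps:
F(v) = -4 + 6*v (F(v) = v - (4 - 5*v) = v + (-4 + 5*v) = -4 + 6*v)
d(z, S) = -1 + S (d(z, S) = S - 1 = -1 + S)
d(2, F(6))*2525 = (-1 + (-4 + 6*6))*2525 = (-1 + (-4 + 36))*2525 = (-1 + 32)*2525 = 31*2525 = 78275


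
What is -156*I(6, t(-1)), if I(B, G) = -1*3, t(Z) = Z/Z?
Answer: 468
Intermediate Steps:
t(Z) = 1
I(B, G) = -3
-156*I(6, t(-1)) = -156*(-3) = 468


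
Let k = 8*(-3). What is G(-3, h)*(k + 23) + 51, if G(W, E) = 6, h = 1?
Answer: 45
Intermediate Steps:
k = -24
G(-3, h)*(k + 23) + 51 = 6*(-24 + 23) + 51 = 6*(-1) + 51 = -6 + 51 = 45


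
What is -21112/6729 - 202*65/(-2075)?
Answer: 8908874/2792535 ≈ 3.1902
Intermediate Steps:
-21112/6729 - 202*65/(-2075) = -21112*1/6729 - 13130*(-1/2075) = -21112/6729 + 2626/415 = 8908874/2792535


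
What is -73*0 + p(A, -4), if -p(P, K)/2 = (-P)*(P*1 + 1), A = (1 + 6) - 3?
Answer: 40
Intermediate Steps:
A = 4 (A = 7 - 3 = 4)
p(P, K) = 2*P*(1 + P) (p(P, K) = -2*(-P)*(P*1 + 1) = -2*(-P)*(P + 1) = -2*(-P)*(1 + P) = -(-2)*P*(1 + P) = 2*P*(1 + P))
-73*0 + p(A, -4) = -73*0 + 2*4*(1 + 4) = 0 + 2*4*5 = 0 + 40 = 40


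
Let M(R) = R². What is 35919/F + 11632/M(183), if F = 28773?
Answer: 170842103/107064333 ≈ 1.5957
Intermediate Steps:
35919/F + 11632/M(183) = 35919/28773 + 11632/(183²) = 35919*(1/28773) + 11632/33489 = 3991/3197 + 11632*(1/33489) = 3991/3197 + 11632/33489 = 170842103/107064333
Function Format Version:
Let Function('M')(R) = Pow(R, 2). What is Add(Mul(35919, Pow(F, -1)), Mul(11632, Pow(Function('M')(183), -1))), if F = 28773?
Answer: Rational(170842103, 107064333) ≈ 1.5957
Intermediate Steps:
Add(Mul(35919, Pow(F, -1)), Mul(11632, Pow(Function('M')(183), -1))) = Add(Mul(35919, Pow(28773, -1)), Mul(11632, Pow(Pow(183, 2), -1))) = Add(Mul(35919, Rational(1, 28773)), Mul(11632, Pow(33489, -1))) = Add(Rational(3991, 3197), Mul(11632, Rational(1, 33489))) = Add(Rational(3991, 3197), Rational(11632, 33489)) = Rational(170842103, 107064333)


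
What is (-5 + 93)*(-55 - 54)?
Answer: -9592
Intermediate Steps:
(-5 + 93)*(-55 - 54) = 88*(-109) = -9592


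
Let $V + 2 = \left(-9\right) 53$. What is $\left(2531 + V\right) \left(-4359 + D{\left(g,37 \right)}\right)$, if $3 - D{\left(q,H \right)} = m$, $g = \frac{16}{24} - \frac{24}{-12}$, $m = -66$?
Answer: $-8803080$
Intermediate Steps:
$g = \frac{8}{3}$ ($g = 16 \cdot \frac{1}{24} - -2 = \frac{2}{3} + 2 = \frac{8}{3} \approx 2.6667$)
$D{\left(q,H \right)} = 69$ ($D{\left(q,H \right)} = 3 - -66 = 3 + 66 = 69$)
$V = -479$ ($V = -2 - 477 = -479$)
$\left(2531 + V\right) \left(-4359 + D{\left(g,37 \right)}\right) = \left(2531 - 479\right) \left(-4359 + 69\right) = 2052 \left(-4290\right) = -8803080$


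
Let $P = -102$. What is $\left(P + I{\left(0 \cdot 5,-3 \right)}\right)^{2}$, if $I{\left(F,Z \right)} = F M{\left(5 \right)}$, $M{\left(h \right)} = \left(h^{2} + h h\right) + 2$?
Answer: $10404$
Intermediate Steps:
$M{\left(h \right)} = 2 + 2 h^{2}$ ($M{\left(h \right)} = \left(h^{2} + h^{2}\right) + 2 = 2 h^{2} + 2 = 2 + 2 h^{2}$)
$I{\left(F,Z \right)} = 52 F$ ($I{\left(F,Z \right)} = F \left(2 + 2 \cdot 5^{2}\right) = F \left(2 + 2 \cdot 25\right) = F \left(2 + 50\right) = F 52 = 52 F$)
$\left(P + I{\left(0 \cdot 5,-3 \right)}\right)^{2} = \left(-102 + 52 \cdot 0 \cdot 5\right)^{2} = \left(-102 + 52 \cdot 0\right)^{2} = \left(-102 + 0\right)^{2} = \left(-102\right)^{2} = 10404$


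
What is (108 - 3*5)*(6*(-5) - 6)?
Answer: -3348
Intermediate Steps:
(108 - 3*5)*(6*(-5) - 6) = (108 - 15)*(-30 - 6) = 93*(-36) = -3348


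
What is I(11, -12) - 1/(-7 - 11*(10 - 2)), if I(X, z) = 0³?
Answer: 1/95 ≈ 0.010526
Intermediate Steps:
I(X, z) = 0
I(11, -12) - 1/(-7 - 11*(10 - 2)) = 0 - 1/(-7 - 11*(10 - 2)) = 0 - 1/(-7 - 11*8) = 0 - 1/(-7 - 88) = 0 - 1/(-95) = 0 - 1*(-1/95) = 0 + 1/95 = 1/95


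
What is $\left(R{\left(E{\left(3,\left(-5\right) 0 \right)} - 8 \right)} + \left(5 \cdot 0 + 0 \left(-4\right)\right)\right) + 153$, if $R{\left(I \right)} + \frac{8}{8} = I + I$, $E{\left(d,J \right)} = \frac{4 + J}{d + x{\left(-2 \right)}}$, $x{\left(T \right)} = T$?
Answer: $144$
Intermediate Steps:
$E{\left(d,J \right)} = \frac{4 + J}{-2 + d}$ ($E{\left(d,J \right)} = \frac{4 + J}{d - 2} = \frac{4 + J}{-2 + d}$)
$R{\left(I \right)} = -1 + 2 I$ ($R{\left(I \right)} = -1 + \left(I + I\right) = -1 + 2 I$)
$\left(R{\left(E{\left(3,\left(-5\right) 0 \right)} - 8 \right)} + \left(5 \cdot 0 + 0 \left(-4\right)\right)\right) + 153 = \left(\left(-1 + 2 \left(\frac{4 - 0}{-2 + 3} - 8\right)\right) + \left(5 \cdot 0 + 0 \left(-4\right)\right)\right) + 153 = \left(\left(-1 + 2 \left(\frac{4 + 0}{1} - 8\right)\right) + \left(0 + 0\right)\right) + 153 = \left(\left(-1 + 2 \left(1 \cdot 4 - 8\right)\right) + 0\right) + 153 = \left(\left(-1 + 2 \left(4 - 8\right)\right) + 0\right) + 153 = \left(\left(-1 + 2 \left(-4\right)\right) + 0\right) + 153 = \left(\left(-1 - 8\right) + 0\right) + 153 = \left(-9 + 0\right) + 153 = -9 + 153 = 144$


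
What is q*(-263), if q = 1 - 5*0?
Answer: -263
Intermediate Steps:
q = 1 (q = 1 + 0 = 1)
q*(-263) = 1*(-263) = -263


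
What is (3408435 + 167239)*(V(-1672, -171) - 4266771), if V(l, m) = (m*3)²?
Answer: -14315575577748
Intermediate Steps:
V(l, m) = 9*m² (V(l, m) = (3*m)² = 9*m²)
(3408435 + 167239)*(V(-1672, -171) - 4266771) = (3408435 + 167239)*(9*(-171)² - 4266771) = 3575674*(9*29241 - 4266771) = 3575674*(263169 - 4266771) = 3575674*(-4003602) = -14315575577748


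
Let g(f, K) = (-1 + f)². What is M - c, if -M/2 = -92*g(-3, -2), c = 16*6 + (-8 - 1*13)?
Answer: 2869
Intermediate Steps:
c = 75 (c = 96 + (-8 - 13) = 96 - 21 = 75)
M = 2944 (M = -(-184)*(-1 - 3)² = -(-184)*(-4)² = -(-184)*16 = -2*(-1472) = 2944)
M - c = 2944 - 1*75 = 2944 - 75 = 2869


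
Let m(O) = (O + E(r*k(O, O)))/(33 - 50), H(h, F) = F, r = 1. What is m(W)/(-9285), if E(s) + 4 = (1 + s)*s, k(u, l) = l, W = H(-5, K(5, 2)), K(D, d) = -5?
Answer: 11/157845 ≈ 6.9689e-5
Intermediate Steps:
W = -5
E(s) = -4 + s*(1 + s) (E(s) = -4 + (1 + s)*s = -4 + s*(1 + s))
m(O) = 4/17 - 2*O/17 - O²/17 (m(O) = (O + (-4 + 1*O + (1*O)²))/(33 - 50) = (O + (-4 + O + O²))/(-17) = (-4 + O² + 2*O)*(-1/17) = 4/17 - 2*O/17 - O²/17)
m(W)/(-9285) = (4/17 - 2/17*(-5) - 1/17*(-5)²)/(-9285) = (4/17 + 10/17 - 1/17*25)*(-1/9285) = (4/17 + 10/17 - 25/17)*(-1/9285) = -11/17*(-1/9285) = 11/157845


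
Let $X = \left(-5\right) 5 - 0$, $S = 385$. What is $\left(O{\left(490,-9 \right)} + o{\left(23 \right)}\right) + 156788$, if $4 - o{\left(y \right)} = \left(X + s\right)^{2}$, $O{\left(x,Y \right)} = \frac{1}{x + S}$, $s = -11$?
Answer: $\frac{136059001}{875} \approx 1.555 \cdot 10^{5}$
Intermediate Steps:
$X = -25$ ($X = -25 + 0 = -25$)
$O{\left(x,Y \right)} = \frac{1}{385 + x}$ ($O{\left(x,Y \right)} = \frac{1}{x + 385} = \frac{1}{385 + x}$)
$o{\left(y \right)} = -1292$ ($o{\left(y \right)} = 4 - \left(-25 - 11\right)^{2} = 4 - \left(-36\right)^{2} = 4 - 1296 = -1292$)
$\left(O{\left(490,-9 \right)} + o{\left(23 \right)}\right) + 156788 = \left(\frac{1}{385 + 490} - 1292\right) + 156788 = \left(\frac{1}{875} - 1292\right) + 156788 = - \frac{1130499}{875} + 156788 = \frac{136059001}{875}$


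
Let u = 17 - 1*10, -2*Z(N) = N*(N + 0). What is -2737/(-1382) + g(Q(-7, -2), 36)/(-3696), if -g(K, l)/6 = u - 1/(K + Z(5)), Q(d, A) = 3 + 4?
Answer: 9327545/4682216 ≈ 1.9921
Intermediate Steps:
Z(N) = -N²/2 (Z(N) = -N*(N + 0)/2 = -N*N/2 = -N²/2)
u = 7 (u = 17 - 10 = 7)
Q(d, A) = 7
g(K, l) = -42 + 6/(-25/2 + K) (g(K, l) = -6*(7 - 1/(K - ½*5²)) = -6*(7 - 1/(K - ½*25)) = -6*(7 - 1/(K - 25/2)) = -6*(7 - 1/(-25/2 + K)) = -42 + 6/(-25/2 + K))
-2737/(-1382) + g(Q(-7, -2), 36)/(-3696) = -2737/(-1382) + (6*(177 - 14*7)/(-25 + 2*7))/(-3696) = -2737*(-1/1382) + (6*(177 - 98)/(-25 + 14))*(-1/3696) = 2737/1382 + (6*79/(-11))*(-1/3696) = 2737/1382 + (6*(-1/11)*79)*(-1/3696) = 2737/1382 - 474/11*(-1/3696) = 2737/1382 + 79/6776 = 9327545/4682216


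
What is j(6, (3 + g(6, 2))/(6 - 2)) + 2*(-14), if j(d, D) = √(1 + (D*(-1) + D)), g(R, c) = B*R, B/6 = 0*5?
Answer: -27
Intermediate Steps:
B = 0 (B = 6*(0*5) = 6*0 = 0)
g(R, c) = 0 (g(R, c) = 0*R = 0)
j(d, D) = 1 (j(d, D) = √(1 + (-D + D)) = √(1 + 0) = √1 = 1)
j(6, (3 + g(6, 2))/(6 - 2)) + 2*(-14) = 1 + 2*(-14) = 1 - 28 = -27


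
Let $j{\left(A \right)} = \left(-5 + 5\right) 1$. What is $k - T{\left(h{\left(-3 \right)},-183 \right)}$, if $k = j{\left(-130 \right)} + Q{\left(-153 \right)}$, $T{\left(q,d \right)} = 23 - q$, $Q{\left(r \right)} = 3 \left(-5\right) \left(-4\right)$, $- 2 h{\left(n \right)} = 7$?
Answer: $\frac{67}{2} \approx 33.5$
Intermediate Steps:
$h{\left(n \right)} = - \frac{7}{2}$ ($h{\left(n \right)} = \left(- \frac{1}{2}\right) 7 = - \frac{7}{2}$)
$j{\left(A \right)} = 0$ ($j{\left(A \right)} = 0 \cdot 1 = 0$)
$Q{\left(r \right)} = 60$ ($Q{\left(r \right)} = \left(-15\right) \left(-4\right) = 60$)
$k = 60$ ($k = 0 + 60 = 60$)
$k - T{\left(h{\left(-3 \right)},-183 \right)} = 60 - \left(23 - - \frac{7}{2}\right) = 60 - \left(23 + \frac{7}{2}\right) = 60 - \frac{53}{2} = \frac{67}{2}$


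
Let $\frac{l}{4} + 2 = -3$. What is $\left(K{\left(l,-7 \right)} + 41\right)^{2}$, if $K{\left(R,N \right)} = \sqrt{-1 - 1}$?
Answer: $\left(41 + i \sqrt{2}\right)^{2} \approx 1679.0 + 115.97 i$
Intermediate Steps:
$l = -20$ ($l = -8 + 4 \left(-3\right) = -8 - 12 = -20$)
$K{\left(R,N \right)} = i \sqrt{2}$ ($K{\left(R,N \right)} = \sqrt{-2} = i \sqrt{2}$)
$\left(K{\left(l,-7 \right)} + 41\right)^{2} = \left(i \sqrt{2} + 41\right)^{2} = \left(41 + i \sqrt{2}\right)^{2}$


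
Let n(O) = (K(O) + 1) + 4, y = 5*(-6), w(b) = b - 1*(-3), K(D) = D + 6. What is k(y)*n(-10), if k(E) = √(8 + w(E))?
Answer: I*√19 ≈ 4.3589*I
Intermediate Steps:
K(D) = 6 + D
w(b) = 3 + b (w(b) = b + 3 = 3 + b)
y = -30
n(O) = 11 + O (n(O) = ((6 + O) + 1) + 4 = (7 + O) + 4 = 11 + O)
k(E) = √(11 + E) (k(E) = √(8 + (3 + E)) = √(11 + E))
k(y)*n(-10) = √(11 - 30)*(11 - 10) = √(-19)*1 = (I*√19)*1 = I*√19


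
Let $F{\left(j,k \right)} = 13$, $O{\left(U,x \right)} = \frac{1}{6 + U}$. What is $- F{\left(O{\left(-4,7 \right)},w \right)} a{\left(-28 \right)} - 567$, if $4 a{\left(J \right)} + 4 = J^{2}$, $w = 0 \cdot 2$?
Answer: $-3102$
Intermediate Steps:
$w = 0$
$a{\left(J \right)} = -1 + \frac{J^{2}}{4}$
$- F{\left(O{\left(-4,7 \right)},w \right)} a{\left(-28 \right)} - 567 = \left(-1\right) 13 \left(-1 + \frac{\left(-28\right)^{2}}{4}\right) - 567 = - 13 \left(-1 + \frac{1}{4} \cdot 784\right) - 567 = - 13 \left(-1 + 196\right) - 567 = \left(-13\right) 195 - 567 = -2535 - 567 = -3102$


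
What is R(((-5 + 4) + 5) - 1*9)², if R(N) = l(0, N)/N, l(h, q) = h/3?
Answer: 0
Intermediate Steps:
l(h, q) = h/3 (l(h, q) = h*(⅓) = h/3)
R(N) = 0 (R(N) = ((⅓)*0)/N = 0/N = 0)
R(((-5 + 4) + 5) - 1*9)² = 0² = 0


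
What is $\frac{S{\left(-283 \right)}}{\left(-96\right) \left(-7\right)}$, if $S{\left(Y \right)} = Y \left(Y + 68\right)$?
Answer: $\frac{60845}{672} \approx 90.543$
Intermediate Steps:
$S{\left(Y \right)} = Y \left(68 + Y\right)$
$\frac{S{\left(-283 \right)}}{\left(-96\right) \left(-7\right)} = \frac{\left(-283\right) \left(68 - 283\right)}{\left(-96\right) \left(-7\right)} = \frac{\left(-283\right) \left(-215\right)}{672} = 60845 \cdot \frac{1}{672} = \frac{60845}{672}$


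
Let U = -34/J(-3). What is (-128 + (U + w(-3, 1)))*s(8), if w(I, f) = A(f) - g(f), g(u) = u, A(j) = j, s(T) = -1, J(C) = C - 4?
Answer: 862/7 ≈ 123.14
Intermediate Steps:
J(C) = -4 + C
U = 34/7 (U = -34/(-4 - 3) = -34/(-7) = -34*(-⅐) = 34/7 ≈ 4.8571)
w(I, f) = 0 (w(I, f) = f - f = 0)
(-128 + (U + w(-3, 1)))*s(8) = (-128 + (34/7 + 0))*(-1) = (-128 + 34/7)*(-1) = -862/7*(-1) = 862/7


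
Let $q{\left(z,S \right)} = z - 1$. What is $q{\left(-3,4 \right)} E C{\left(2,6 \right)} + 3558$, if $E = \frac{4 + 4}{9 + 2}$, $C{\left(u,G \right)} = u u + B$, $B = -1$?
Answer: $\frac{39042}{11} \approx 3549.3$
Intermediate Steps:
$C{\left(u,G \right)} = -1 + u^{2}$ ($C{\left(u,G \right)} = u u - 1 = u^{2} - 1 = -1 + u^{2}$)
$E = \frac{8}{11} \approx 0.72727$
$q{\left(z,S \right)} = -1 + z$ ($q{\left(z,S \right)} = z - 1 = -1 + z$)
$q{\left(-3,4 \right)} E C{\left(2,6 \right)} + 3558 = \left(-1 - 3\right) \frac{8}{11} \left(-1 + 2^{2}\right) + 3558 = \left(-4\right) \frac{8}{11} \left(-1 + 4\right) + 3558 = \left(- \frac{32}{11}\right) 3 + 3558 = - \frac{96}{11} + 3558 = \frac{39042}{11}$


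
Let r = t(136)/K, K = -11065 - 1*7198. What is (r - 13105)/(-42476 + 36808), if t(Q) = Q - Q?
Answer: 13105/5668 ≈ 2.3121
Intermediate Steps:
t(Q) = 0
K = -18263 (K = -11065 - 7198 = -18263)
r = 0 (r = 0/(-18263) = 0*(-1/18263) = 0)
(r - 13105)/(-42476 + 36808) = (0 - 13105)/(-42476 + 36808) = -13105/(-5668) = -13105*(-1/5668) = 13105/5668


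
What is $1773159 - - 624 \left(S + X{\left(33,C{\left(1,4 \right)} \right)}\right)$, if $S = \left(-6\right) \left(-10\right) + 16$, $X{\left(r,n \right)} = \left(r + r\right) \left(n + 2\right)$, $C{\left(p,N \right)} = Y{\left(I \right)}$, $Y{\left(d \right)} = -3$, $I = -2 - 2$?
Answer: $1779399$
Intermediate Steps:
$I = -4$
$C{\left(p,N \right)} = -3$
$X{\left(r,n \right)} = 2 r \left(2 + n\right)$
$S = 76$ ($S = 60 + 16 = 76$)
$1773159 - - 624 \left(S + X{\left(33,C{\left(1,4 \right)} \right)}\right) = 1773159 - - 624 \left(76 + 2 \cdot 33 \left(2 - 3\right)\right) = 1773159 - - 624 \left(76 + 2 \cdot 33 \left(-1\right)\right) = 1773159 - - 624 \left(76 - 66\right) = 1773159 - \left(-624\right) 10 = 1773159 - -6240 = 1773159 + 6240 = 1779399$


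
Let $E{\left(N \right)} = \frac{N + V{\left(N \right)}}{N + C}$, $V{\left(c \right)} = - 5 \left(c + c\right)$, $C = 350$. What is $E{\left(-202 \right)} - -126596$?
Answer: $\frac{9369013}{74} \approx 1.2661 \cdot 10^{5}$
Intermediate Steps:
$V{\left(c \right)} = - 10 c$ ($V{\left(c \right)} = - 5 \cdot 2 c = - 10 c$)
$E{\left(N \right)} = - \frac{9 N}{350 + N}$ ($E{\left(N \right)} = \frac{N - 10 N}{N + 350} = \frac{\left(-9\right) N}{350 + N} = - \frac{9 N}{350 + N}$)
$E{\left(-202 \right)} - -126596 = \left(-9\right) \left(-202\right) \frac{1}{350 - 202} - -126596 = \left(-9\right) \left(-202\right) \frac{1}{148} + 126596 = \frac{909}{74} + 126596 = \frac{9369013}{74}$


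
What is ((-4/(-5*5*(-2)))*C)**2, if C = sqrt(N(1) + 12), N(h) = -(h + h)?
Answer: 8/125 ≈ 0.064000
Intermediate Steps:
N(h) = -2*h
C = sqrt(10) (C = sqrt(-2*1 + 12) = sqrt(-2 + 12) = sqrt(10) ≈ 3.1623)
((-4/(-5*5*(-2)))*C)**2 = ((-4/(-5*5*(-2)))*sqrt(10))**2 = ((-4/((-25*(-2))))*sqrt(10))**2 = ((-4/50)*sqrt(10))**2 = ((-4*1/50)*sqrt(10))**2 = (-2*sqrt(10)/25)**2 = 8/125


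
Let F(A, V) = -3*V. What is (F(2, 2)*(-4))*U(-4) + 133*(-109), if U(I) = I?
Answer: -14593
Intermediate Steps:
(F(2, 2)*(-4))*U(-4) + 133*(-109) = (-3*2*(-4))*(-4) + 133*(-109) = -6*(-4)*(-4) - 14497 = 24*(-4) - 14497 = -96 - 14497 = -14593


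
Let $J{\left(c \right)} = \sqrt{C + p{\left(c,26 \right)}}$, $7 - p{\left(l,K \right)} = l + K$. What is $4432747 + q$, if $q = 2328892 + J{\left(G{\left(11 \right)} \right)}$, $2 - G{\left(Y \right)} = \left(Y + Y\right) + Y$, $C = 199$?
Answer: $6761639 + \sqrt{211} \approx 6.7617 \cdot 10^{6}$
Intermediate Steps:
$p{\left(l,K \right)} = 7 - K - l$ ($p{\left(l,K \right)} = 7 - \left(l + K\right) = 7 - \left(K + l\right) = 7 - K - l$)
$G{\left(Y \right)} = 2 - 3 Y$ ($G{\left(Y \right)} = 2 - \left(\left(Y + Y\right) + Y\right) = 2 - \left(2 Y + Y\right) = 2 - 3 Y$)
$J{\left(c \right)} = \sqrt{180 - c}$ ($J{\left(c \right)} = \sqrt{199 - \left(19 + c\right)} = \sqrt{180 - c}$)
$q = 2328892 + \sqrt{211}$ ($q = 2328892 + \sqrt{180 - \left(2 - 33\right)} = 2328892 + \sqrt{180 - -31} = 2328892 + \sqrt{180 + 31} = 2328892 + \sqrt{211} \approx 2.3289 \cdot 10^{6}$)
$4432747 + q = 4432747 + \left(2328892 + \sqrt{211}\right) = 6761639 + \sqrt{211}$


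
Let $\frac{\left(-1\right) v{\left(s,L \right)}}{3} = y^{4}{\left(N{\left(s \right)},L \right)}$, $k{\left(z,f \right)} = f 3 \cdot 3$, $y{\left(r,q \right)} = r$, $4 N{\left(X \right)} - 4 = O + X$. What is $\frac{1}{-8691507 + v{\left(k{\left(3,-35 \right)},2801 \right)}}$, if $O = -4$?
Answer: $- \frac{256}{31761827667} \approx -8.06 \cdot 10^{-9}$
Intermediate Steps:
$N{\left(X \right)} = \frac{X}{4}$ ($N{\left(X \right)} = 1 + \frac{-4 + X}{4} = 1 + \left(-1 + \frac{X}{4}\right) = \frac{X}{4}$)
$k{\left(z,f \right)} = 9 f$ ($k{\left(z,f \right)} = 3 f 3 = 9 f$)
$v{\left(s,L \right)} = - \frac{3 s^{4}}{256}$ ($v{\left(s,L \right)} = - 3 \left(\frac{s}{4}\right)^{4} = - 3 \frac{s^{4}}{256} = - \frac{3 s^{4}}{256}$)
$\frac{1}{-8691507 + v{\left(k{\left(3,-35 \right)},2801 \right)}} = \frac{1}{-8691507 - \frac{3 \left(9 \left(-35\right)\right)^{4}}{256}} = \frac{1}{-8691507 - \frac{3 \left(-315\right)^{4}}{256}} = \frac{1}{-8691507 - \frac{29536801875}{256}} = \frac{1}{- \frac{31761827667}{256}} = - \frac{256}{31761827667}$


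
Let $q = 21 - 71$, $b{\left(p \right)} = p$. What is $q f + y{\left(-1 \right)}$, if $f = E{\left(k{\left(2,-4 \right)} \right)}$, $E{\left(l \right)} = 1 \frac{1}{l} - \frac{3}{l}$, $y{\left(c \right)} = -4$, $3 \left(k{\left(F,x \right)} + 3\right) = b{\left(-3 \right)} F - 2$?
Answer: $- \frac{368}{17} \approx -21.647$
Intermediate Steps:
$k{\left(F,x \right)} = - \frac{11}{3} - F$ ($k{\left(F,x \right)} = -3 + \frac{- 3 F - 2}{3} = -3 + \frac{-2 - 3 F}{3} = -3 - \left(\frac{2}{3} + F\right) = - \frac{11}{3} - F$)
$q = -50$ ($q = 21 - 71 = -50$)
$E{\left(l \right)} = - \frac{2}{l}$ ($E{\left(l \right)} = \frac{1}{l} - \frac{3}{l} = - \frac{2}{l}$)
$f = \frac{6}{17}$ ($f = - \frac{2}{- \frac{11}{3} - 2} = - \frac{2}{- \frac{17}{3}} = \left(-2\right) \left(- \frac{3}{17}\right) = \frac{6}{17} \approx 0.35294$)
$q f + y{\left(-1 \right)} = \left(-50\right) \frac{6}{17} - 4 = - \frac{300}{17} - 4 = - \frac{368}{17}$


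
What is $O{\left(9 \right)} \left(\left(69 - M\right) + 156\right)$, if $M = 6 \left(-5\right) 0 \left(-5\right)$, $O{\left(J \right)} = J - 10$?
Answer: $-225$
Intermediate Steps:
$O{\left(J \right)} = -10 + J$ ($O{\left(J \right)} = J - 10 = -10 + J$)
$M = 0$ ($M = \left(-30\right) 0 = 0$)
$O{\left(9 \right)} \left(\left(69 - M\right) + 156\right) = \left(-10 + 9\right) \left(\left(69 - 0\right) + 156\right) = - (\left(69 + 0\right) + 156) = - (69 + 156) = \left(-1\right) 225 = -225$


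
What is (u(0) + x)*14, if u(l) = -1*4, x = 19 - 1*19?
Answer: -56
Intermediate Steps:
x = 0 (x = 19 - 19 = 0)
u(l) = -4
(u(0) + x)*14 = (-4 + 0)*14 = -4*14 = -56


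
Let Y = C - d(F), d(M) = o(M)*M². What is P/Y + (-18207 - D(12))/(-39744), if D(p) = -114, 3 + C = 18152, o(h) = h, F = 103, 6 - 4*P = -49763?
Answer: 3157972495/7118004672 ≈ 0.44366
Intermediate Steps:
P = 49769/4 (P = 3/2 - ¼*(-49763) = 3/2 + 49763/4 = 49769/4 ≈ 12442.)
C = 18149 (C = -3 + 18152 = 18149)
d(M) = M³ (d(M) = M*M² = M³)
Y = -1074578 (Y = 18149 - 1*103³ = 18149 - 1*1092727 = 18149 - 1092727 = -1074578)
P/Y + (-18207 - D(12))/(-39744) = (49769/4)/(-1074578) + (-18207 - 1*(-114))/(-39744) = (49769/4)*(-1/1074578) + (-18207 + 114)*(-1/39744) = -49769/4298312 - 18093*(-1/39744) = -49769/4298312 + 6031/13248 = 3157972495/7118004672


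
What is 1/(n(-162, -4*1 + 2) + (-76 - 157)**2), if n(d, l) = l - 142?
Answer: 1/54145 ≈ 1.8469e-5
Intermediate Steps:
n(d, l) = -142 + l
1/(n(-162, -4*1 + 2) + (-76 - 157)**2) = 1/((-142 + (-4*1 + 2)) + (-76 - 157)**2) = 1/((-142 + (-4 + 2)) + (-233)**2) = 1/((-142 - 2) + 54289) = 1/(-144 + 54289) = 1/54145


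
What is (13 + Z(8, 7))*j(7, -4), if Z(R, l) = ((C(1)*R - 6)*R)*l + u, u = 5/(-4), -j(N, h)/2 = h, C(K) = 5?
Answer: 15326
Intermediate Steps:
j(N, h) = -2*h
u = -5/4 (u = 5*(-¼) = -5/4 ≈ -1.2500)
Z(R, l) = -5/4 + R*l*(-6 + 5*R) (Z(R, l) = ((5*R - 6)*R)*l - 5/4 = ((-6 + 5*R)*R)*l - 5/4 = (R*(-6 + 5*R))*l - 5/4 = R*l*(-6 + 5*R) - 5/4 = -5/4 + R*l*(-6 + 5*R))
(13 + Z(8, 7))*j(7, -4) = (13 + (-5/4 - 6*8*7 + 5*7*8²))*(-2*(-4)) = (13 + (-5/4 - 336 + 5*7*64))*8 = (13 + (-5/4 - 336 + 2240))*8 = (13 + 7611/4)*8 = (7663/4)*8 = 15326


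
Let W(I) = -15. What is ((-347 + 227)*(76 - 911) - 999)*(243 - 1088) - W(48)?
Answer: -83824830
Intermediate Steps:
((-347 + 227)*(76 - 911) - 999)*(243 - 1088) - W(48) = ((-347 + 227)*(76 - 911) - 999)*(243 - 1088) - 1*(-15) = (-120*(-835) - 999)*(-845) + 15 = (100200 - 999)*(-845) + 15 = 99201*(-845) + 15 = -83824845 + 15 = -83824830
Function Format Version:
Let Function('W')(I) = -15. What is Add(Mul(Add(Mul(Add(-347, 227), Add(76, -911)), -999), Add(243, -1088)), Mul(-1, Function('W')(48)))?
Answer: -83824830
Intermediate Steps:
Add(Mul(Add(Mul(Add(-347, 227), Add(76, -911)), -999), Add(243, -1088)), Mul(-1, Function('W')(48))) = Add(Mul(Add(Mul(Add(-347, 227), Add(76, -911)), -999), Add(243, -1088)), Mul(-1, -15)) = Add(Mul(Add(Mul(-120, -835), -999), -845), 15) = Add(Mul(Add(100200, -999), -845), 15) = Add(Mul(99201, -845), 15) = Add(-83824845, 15) = -83824830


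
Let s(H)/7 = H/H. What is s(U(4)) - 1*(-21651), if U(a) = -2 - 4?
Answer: 21658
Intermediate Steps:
U(a) = -6
s(H) = 7 (s(H) = 7*(H/H) = 7*1 = 7)
s(U(4)) - 1*(-21651) = 7 - 1*(-21651) = 7 + 21651 = 21658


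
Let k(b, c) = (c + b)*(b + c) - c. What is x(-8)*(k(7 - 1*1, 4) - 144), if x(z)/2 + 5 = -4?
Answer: 864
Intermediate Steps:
x(z) = -18 (x(z) = -10 + 2*(-4) = -10 - 8 = -18)
k(b, c) = (b + c)² - c (k(b, c) = (b + c)*(b + c) - c = (b + c)² - c)
x(-8)*(k(7 - 1*1, 4) - 144) = -18*((((7 - 1*1) + 4)² - 1*4) - 144) = -18*((((7 - 1) + 4)² - 4) - 144) = -18*(((6 + 4)² - 4) - 144) = -18*((10² - 4) - 144) = -18*((100 - 4) - 144) = -18*(96 - 144) = -18*(-48) = 864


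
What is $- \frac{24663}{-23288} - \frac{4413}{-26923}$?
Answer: $\frac{766771893}{626982824} \approx 1.223$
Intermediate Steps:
$- \frac{24663}{-23288} - \frac{4413}{-26923} = \left(-24663\right) \left(- \frac{1}{23288}\right) - - \frac{4413}{26923} = \frac{24663}{23288} + \frac{4413}{26923} = \frac{766771893}{626982824}$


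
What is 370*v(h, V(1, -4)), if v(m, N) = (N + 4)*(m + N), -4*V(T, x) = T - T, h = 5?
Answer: 7400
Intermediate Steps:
V(T, x) = 0 (V(T, x) = -(T - T)/4 = -¼*0 = 0)
v(m, N) = (4 + N)*(N + m)
370*v(h, V(1, -4)) = 370*(0² + 4*0 + 4*5 + 0*5) = 370*(0 + 0 + 20 + 0) = 370*20 = 7400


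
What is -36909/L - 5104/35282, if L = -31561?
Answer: 570567997/556767601 ≈ 1.0248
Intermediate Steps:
-36909/L - 5104/35282 = -36909/(-31561) - 5104/35282 = -36909*(-1/31561) - 5104*1/35282 = 36909/31561 - 2552/17641 = 570567997/556767601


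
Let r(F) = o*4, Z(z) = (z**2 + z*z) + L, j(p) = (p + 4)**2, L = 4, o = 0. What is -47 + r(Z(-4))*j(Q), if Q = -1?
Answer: -47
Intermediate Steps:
j(p) = (4 + p)**2
Z(z) = 4 + 2*z**2 (Z(z) = (z**2 + z*z) + 4 = (z**2 + z**2) + 4 = 2*z**2 + 4 = 4 + 2*z**2)
r(F) = 0 (r(F) = 0*4 = 0)
-47 + r(Z(-4))*j(Q) = -47 + 0*(4 - 1)**2 = -47 + 0*3**2 = -47 + 0*9 = -47 + 0 = -47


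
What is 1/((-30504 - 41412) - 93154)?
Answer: -1/165070 ≈ -6.0580e-6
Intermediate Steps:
1/((-30504 - 41412) - 93154) = 1/(-71916 - 93154) = 1/(-165070) = -1/165070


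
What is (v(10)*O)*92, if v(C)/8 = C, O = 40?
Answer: 294400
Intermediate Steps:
v(C) = 8*C
(v(10)*O)*92 = ((8*10)*40)*92 = (80*40)*92 = 3200*92 = 294400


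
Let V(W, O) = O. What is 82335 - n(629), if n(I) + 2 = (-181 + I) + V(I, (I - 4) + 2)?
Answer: 81262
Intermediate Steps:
n(I) = -185 + 2*I (n(I) = -2 + ((-181 + I) + ((I - 4) + 2)) = -2 + ((-181 + I) + ((-4 + I) + 2)) = -2 + ((-181 + I) + (-2 + I)) = -2 + (-183 + 2*I) = -185 + 2*I)
82335 - n(629) = 82335 - (-185 + 2*629) = 82335 - (-185 + 1258) = 82335 - 1*1073 = 82335 - 1073 = 81262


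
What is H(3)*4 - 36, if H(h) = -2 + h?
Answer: -32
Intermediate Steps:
H(3)*4 - 36 = (-2 + 3)*4 - 36 = 1*4 - 36 = 4 - 36 = -32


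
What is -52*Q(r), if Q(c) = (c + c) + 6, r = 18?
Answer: -2184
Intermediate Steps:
Q(c) = 6 + 2*c (Q(c) = 2*c + 6 = 6 + 2*c)
-52*Q(r) = -52*(6 + 2*18) = -52*(6 + 36) = -52*42 = -2184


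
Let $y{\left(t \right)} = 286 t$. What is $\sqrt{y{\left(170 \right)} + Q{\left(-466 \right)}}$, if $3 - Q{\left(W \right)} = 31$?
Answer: $4 \sqrt{3037} \approx 220.44$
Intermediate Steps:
$Q{\left(W \right)} = -28$ ($Q{\left(W \right)} = 3 - 31 = -28$)
$\sqrt{y{\left(170 \right)} + Q{\left(-466 \right)}} = \sqrt{286 \cdot 170 - 28} = \sqrt{48620 - 28} = \sqrt{48592} = 4 \sqrt{3037}$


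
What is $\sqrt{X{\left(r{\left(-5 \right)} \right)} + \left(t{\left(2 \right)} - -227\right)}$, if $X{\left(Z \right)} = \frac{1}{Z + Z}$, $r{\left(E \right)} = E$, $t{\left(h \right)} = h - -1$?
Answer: $\frac{11 \sqrt{190}}{10} \approx 15.162$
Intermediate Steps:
$t{\left(h \right)} = 1 + h$ ($t{\left(h \right)} = h + 1 = 1 + h$)
$X{\left(Z \right)} = \frac{1}{2 Z}$
$\sqrt{X{\left(r{\left(-5 \right)} \right)} + \left(t{\left(2 \right)} - -227\right)} = \sqrt{\frac{1}{2 \left(-5\right)} + \left(\left(1 + 2\right) - -227\right)} = \sqrt{\frac{1}{2} \left(- \frac{1}{5}\right) + \left(3 + 227\right)} = \sqrt{- \frac{1}{10} + 230} = \sqrt{\frac{2299}{10}} = \frac{11 \sqrt{190}}{10}$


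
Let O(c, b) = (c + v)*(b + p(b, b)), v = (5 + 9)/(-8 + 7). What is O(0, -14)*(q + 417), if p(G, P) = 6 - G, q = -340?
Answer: -6468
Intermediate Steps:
v = -14 (v = 14/(-1) = 14*(-1) = -14)
O(c, b) = -84 + 6*c (O(c, b) = (c - 14)*(b + (6 - b)) = (-14 + c)*6 = -84 + 6*c)
O(0, -14)*(q + 417) = (-84 + 6*0)*(-340 + 417) = (-84 + 0)*77 = -84*77 = -6468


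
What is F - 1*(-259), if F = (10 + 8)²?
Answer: 583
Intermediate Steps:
F = 324 (F = 18² = 324)
F - 1*(-259) = 324 - 1*(-259) = 324 + 259 = 583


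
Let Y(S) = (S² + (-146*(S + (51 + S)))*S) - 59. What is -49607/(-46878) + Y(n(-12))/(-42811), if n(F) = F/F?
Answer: 2489186165/2006894058 ≈ 1.2403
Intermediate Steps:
n(F) = 1
Y(S) = -59 + S² + S*(-7446 - 292*S) (Y(S) = (S² + (-146*(51 + 2*S))*S) - 59 = (S² + (-7446 - 292*S)*S) - 59 = (S² + S*(-7446 - 292*S)) - 59 = -59 + S² + S*(-7446 - 292*S))
-49607/(-46878) + Y(n(-12))/(-42811) = -49607/(-46878) + (-59 - 7446*1 - 291*1²)/(-42811) = -49607*(-1/46878) + (-59 - 7446 - 291*1)*(-1/42811) = 49607/46878 + (-59 - 7446 - 291)*(-1/42811) = 49607/46878 - 7796*(-1/42811) = 49607/46878 + 7796/42811 = 2489186165/2006894058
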